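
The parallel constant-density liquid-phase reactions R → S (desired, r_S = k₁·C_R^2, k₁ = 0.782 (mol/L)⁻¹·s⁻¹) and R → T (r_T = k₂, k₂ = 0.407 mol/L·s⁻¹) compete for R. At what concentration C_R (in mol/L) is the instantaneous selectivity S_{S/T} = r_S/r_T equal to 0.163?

0.291 mol/L

S_{S/T} = (k₁/k₂)·C_R^2 ⇒ C_R = (S·k₂/k₁)^(0.5).
= (0.163×0.407/0.782)^(0.5) = (0.08484)^(0.5) = 0.291 mol/L.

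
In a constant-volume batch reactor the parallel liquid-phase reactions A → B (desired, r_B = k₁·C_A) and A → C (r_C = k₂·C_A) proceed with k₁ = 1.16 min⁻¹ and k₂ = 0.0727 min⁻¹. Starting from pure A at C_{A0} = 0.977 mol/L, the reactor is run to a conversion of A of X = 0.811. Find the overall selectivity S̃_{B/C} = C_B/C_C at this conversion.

C_A = C_{A0}(1−X) = 0.1847 mol/L.
Both paths are first order in A, so the instantaneous fraction to B is constant: dC_B/d(−C_A) = k₁/(k₁+k₂) = 0.9410.
C_B = 0.9410·(C_{A0}−C_A) = 0.9410×0.7923 = 0.746 mol/L.
C_C = (C_{A0}−C_A)−C_B = 0.04673 mol/L; S̃_{B/C} = 0.7456/0.04673 = 16.0.

16.0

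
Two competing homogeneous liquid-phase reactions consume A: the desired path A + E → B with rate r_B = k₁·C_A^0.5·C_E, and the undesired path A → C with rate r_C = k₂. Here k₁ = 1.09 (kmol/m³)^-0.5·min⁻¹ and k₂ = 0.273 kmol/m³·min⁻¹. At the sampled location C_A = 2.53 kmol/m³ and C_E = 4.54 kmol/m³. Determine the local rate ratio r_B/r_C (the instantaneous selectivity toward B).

S_{B/C} = r_B/r_C = (k₁·C_A^0.5·C_E)/(k₂) = (k₁/k₂)·C_A^0.5·C_E.
= (1.09×2.530^0.5×4.540) / (0.273) = 7.871/0.2730 = 28.8.
Since the desired path is higher order in A, keeping C_A high (PFR or concentrated feed) favours B.

28.8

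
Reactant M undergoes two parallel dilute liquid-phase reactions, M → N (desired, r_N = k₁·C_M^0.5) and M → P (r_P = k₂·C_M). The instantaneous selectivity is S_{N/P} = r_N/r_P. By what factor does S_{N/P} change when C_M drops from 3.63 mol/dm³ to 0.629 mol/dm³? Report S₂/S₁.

2.40

S_{N/P} = (k₁/k₂)·C_M^-0.5, so S₂/S₁ = (C_{M,2}/C_{M,1})^-0.5.
= (0.629/3.63)^(-0.5) = (0.1733)^(-0.5) = 2.40.
Selectivity toward N rises as C_M falls — low-concentration operation is favoured.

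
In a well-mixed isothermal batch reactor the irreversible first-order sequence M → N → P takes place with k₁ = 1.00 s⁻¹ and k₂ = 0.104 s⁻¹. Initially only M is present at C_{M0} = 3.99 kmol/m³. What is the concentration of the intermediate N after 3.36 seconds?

The intermediate concentration in a first-order A→B→C sequence is C_N = k₁C_{M0}(e^(−k₁t) − e^(−k₂t))/(k₂−k₁).
e^(−k₁t) = e^(−1.00×3.36) = e^(−3.360) = 0.03474; e^(−k₂t) = e^(−0.3494) = 0.7051.
C_N = 1.00×3.99/(0.104−1.00) × (0.03474−0.7051) = (-4.453)×(-0.6703) = 2.985 kmol/m³.

2.99 kmol/m³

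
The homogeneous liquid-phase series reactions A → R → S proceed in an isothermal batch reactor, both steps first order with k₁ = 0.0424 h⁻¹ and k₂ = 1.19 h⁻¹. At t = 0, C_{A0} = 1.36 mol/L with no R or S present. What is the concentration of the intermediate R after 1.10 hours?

Solving the coupled first-order balances gives C_R(t) = [k₁/(k₂−k₁)]·C_{A0}·(e^(−k₁t) − e^(−k₂t)).
e^(−k₁t) = e^(−0.0424×1.10) = e^(−0.04664) = 0.9544; e^(−k₂t) = e^(−1.309) = 0.2701.
C_R = 0.0424×1.36/(1.19−0.0424) × (0.9544−0.2701) = 0.05025×0.6843 = 0.03439 mol/L.

0.0344 mol/L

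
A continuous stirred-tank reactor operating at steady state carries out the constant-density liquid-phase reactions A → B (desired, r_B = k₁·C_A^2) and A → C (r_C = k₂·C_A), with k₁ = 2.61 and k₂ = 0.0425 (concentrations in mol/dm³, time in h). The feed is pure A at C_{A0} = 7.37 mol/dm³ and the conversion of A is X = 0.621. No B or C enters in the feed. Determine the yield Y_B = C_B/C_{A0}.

Exit C_A = C_{A0}(1−X) = 7.37×0.379 = 2.793 mol/dm³.
A CSTR operates uniformly at the exit composition, giving r_B = 20.36 and r_C = 0.1187 (each k·C_A^n at C_A = 2.793).
Fraction of consumed A going to B: r_B/(r_B+r_C) = 0.9942.
C_B = 0.9942·C_{A0}·X = 0.9942×7.37×0.621 = 4.55 mol/dm³; Y_B = C_B/C_{A0} = 0.617.

0.617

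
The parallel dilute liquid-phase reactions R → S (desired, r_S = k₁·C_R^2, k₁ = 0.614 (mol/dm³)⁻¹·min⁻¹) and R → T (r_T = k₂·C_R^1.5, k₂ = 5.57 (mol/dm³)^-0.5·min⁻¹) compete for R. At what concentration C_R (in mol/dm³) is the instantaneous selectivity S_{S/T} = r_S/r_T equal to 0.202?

S_{S/T} = (k₁/k₂)·C_R^0.5 ⇒ C_R = (S·k₂/k₁)^(2).
= (0.202×5.57/0.614)^(2) = (1.832)^(2) = 3.36 mol/dm³.

3.36 mol/dm³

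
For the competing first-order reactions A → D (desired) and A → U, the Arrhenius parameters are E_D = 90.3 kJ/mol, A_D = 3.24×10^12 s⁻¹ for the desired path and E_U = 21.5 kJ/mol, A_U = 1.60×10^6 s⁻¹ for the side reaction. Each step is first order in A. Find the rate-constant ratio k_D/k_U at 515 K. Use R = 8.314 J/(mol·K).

With equal orders, S_{D/U} = k_D/k_U = (A_D/A_U)·exp[(E_U−E_D)/(RT)].
(E_U−E_D)/(RT) = (21.5−90.3)×10³/(8.314×515) = -68800/4282 = -16.07.
k_D/k_U = (3.24×10^12/1.60×10^6)·exp(-16.07) = 2.025×10^6 × 1.051×10^-7 = 0.213.
Since E_D > E_U, raising the temperature improves selectivity toward D.

0.213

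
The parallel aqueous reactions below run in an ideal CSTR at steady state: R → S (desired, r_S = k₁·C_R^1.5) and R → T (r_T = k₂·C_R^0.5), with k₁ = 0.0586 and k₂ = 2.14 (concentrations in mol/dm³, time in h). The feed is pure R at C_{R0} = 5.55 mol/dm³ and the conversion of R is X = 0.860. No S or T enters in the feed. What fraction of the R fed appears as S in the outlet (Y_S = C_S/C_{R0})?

Exit C_R = C_{R0}(1−X) = 5.55×0.140 = 0.7770 mol/dm³.
In a CSTR the entire volume is at exit conditions, so r_S = 0.0586×0.7770^1.5 = 0.04014 and r_T = 2.14×0.7770^0.5 = 1.886.
Fraction of consumed R going to S: r_S/(r_S+r_T) = 0.02083.
C_S = 0.02083·C_{R0}·X = 0.02083×5.55×0.860 = 0.0994 mol/dm³; Y_S = C_S/C_{R0} = 0.0179.

0.0179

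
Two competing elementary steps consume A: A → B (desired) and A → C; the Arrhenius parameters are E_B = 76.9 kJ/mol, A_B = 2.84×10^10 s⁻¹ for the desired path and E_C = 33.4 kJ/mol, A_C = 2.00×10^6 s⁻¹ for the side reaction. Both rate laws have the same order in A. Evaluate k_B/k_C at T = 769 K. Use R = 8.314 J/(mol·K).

Since both paths have the same order in A, the concentration cancels and S_{B/C} = k_B/k_C = (A_B/A_C)·exp[(E_C−E_B)/(RT)].
(E_C−E_B)/(RT) = (33.4−76.9)×10³/(8.314×769) = -43500/6393 = -6.804.
k_B/k_C = (2.84×10^10/2.00×10^6)·exp(-6.804) = 14200 × 0.001110 = 15.8.

15.8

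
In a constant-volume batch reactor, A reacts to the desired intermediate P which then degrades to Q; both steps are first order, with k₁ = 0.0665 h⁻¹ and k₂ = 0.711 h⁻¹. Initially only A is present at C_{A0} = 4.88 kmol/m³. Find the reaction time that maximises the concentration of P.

Setting dC_P/dt = 0 gives t_opt = ln(k₂/k₁)/(k₂−k₁).
= ln(0.711/0.0665)/(0.711−0.0665) = ln(10.69)/0.6445 = 2.369/0.6445 = 3.68 h.

3.68 h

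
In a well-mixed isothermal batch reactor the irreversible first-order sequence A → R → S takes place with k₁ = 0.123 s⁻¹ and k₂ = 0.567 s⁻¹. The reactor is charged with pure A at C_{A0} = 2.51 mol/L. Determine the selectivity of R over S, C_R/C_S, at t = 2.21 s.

1.24

The intermediate concentration in a first-order A→B→C sequence is C_R = k₁C_{A0}(e^(−k₁t) − e^(−k₂t))/(k₂−k₁).
e^(−k₁t) = e^(−0.123×2.21) = e^(−0.2718) = 0.7620; e^(−k₂t) = e^(−1.253) = 0.2856.
C_R = 0.123×2.51/(0.567−0.123) × (0.7620−0.2856) = 0.6953×0.4764 = 0.3312 mol/L.
C_A = C_{A0}e^(−k₁t) = 1.913 mol/L, so C_S = C_{A0}−C_A−C_R = 0.2662 mol/L; C_R/C_S = 1.24.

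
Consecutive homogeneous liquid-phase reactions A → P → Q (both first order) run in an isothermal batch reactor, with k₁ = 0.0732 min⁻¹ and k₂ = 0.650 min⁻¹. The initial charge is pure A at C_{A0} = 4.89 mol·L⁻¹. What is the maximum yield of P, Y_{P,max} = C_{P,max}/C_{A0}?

For a first-order series the maximum intermediate yield is C_{P,max}/C_{A0} = (k₁/k₂)^[k₂/(k₂−k₁)].
= (0.0732/0.650)^(0.650/(0.650−0.0732)) = (0.1126)^(1.127) = 0.08536.

0.0854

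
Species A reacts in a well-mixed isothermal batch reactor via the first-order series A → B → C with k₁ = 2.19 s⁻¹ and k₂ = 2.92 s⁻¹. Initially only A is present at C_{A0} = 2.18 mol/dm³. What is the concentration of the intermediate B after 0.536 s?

For first-order series with pure A initially, C_B(t) = k₁C_{A0}/(k₂−k₁)·(e^(−k₁t) − e^(−k₂t)).
e^(−k₁t) = e^(−2.19×0.536) = e^(−1.174) = 0.3092; e^(−k₂t) = e^(−1.565) = 0.2091.
C_B = 2.19×2.18/(2.92−2.19) × (0.3092−0.2091) = 6.540×0.1001 = 0.6547 mol/dm³.

0.655 mol/dm³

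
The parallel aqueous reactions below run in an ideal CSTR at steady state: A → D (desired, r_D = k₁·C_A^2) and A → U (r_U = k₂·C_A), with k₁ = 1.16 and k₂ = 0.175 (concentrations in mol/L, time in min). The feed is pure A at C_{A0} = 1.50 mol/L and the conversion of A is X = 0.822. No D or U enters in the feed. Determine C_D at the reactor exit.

0.788 mol/L

Exit C_A = C_{A0}(1−X) = 1.50×0.178 = 0.2670 mol/L.
Rates in a CSTR are evaluated at the outlet concentration: r_D = 1.16×0.2670^2 = 0.08270, r_U = 0.175×0.2670 = 0.04673.
Fraction of consumed A going to D: r_D/(r_D+r_U) = 0.6390.
C_D = 0.6390·C_{A0}·X = 0.6390×1.50×0.822 = 0.788 mol/L.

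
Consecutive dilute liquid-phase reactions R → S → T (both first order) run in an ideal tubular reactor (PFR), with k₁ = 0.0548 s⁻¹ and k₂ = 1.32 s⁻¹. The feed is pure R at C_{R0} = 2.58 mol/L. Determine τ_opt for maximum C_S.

2.51 s

For first-order series the maximum of C_S occurs at τ_opt = ln(k₂/k₁)/(k₂−k₁).
= ln(1.32/0.0548)/(1.32−0.0548) = ln(24.09)/1.265 = 3.182/1.265 = 2.51 s.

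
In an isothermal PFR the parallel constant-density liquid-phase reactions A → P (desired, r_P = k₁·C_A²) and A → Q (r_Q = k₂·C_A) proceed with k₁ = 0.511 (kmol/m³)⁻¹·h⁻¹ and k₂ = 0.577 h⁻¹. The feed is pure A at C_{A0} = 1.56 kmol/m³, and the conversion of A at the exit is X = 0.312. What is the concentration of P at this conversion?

0.261 kmol/m³

C_A = C_{A0}(1−X) = 1.073 kmol/m³.
Along a PFR/batch, dC_Q/dC_A = −r_Q/(r_P+r_Q) = −k₂/(k₂+k₁·C_A).
Integrating from C_{A0} to C_A: C_Q = (0.577/0.511)·ln[(0.577+0.511·1.56)/(0.577+0.511·1.07)] = 1.129·ln(1.374/1.125) = 0.2255 kmol/m³.
Then C_P = (C_{A0}−C_A) − C_Q = 0.4867 − 0.2255 = 0.2613 kmol/m³.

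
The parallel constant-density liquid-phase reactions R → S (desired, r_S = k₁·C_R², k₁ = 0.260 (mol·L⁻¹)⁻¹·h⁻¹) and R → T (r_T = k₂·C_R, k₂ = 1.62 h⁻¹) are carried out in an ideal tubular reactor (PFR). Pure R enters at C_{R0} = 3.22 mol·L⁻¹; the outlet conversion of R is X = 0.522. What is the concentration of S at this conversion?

C_R = C_{R0}(1−X) = 1.539 mol·L⁻¹.
Along a PFR/batch, dC_T/dC_R = −r_T/(r_S+r_T) = −k₂/(k₂+k₁·C_R).
Integrating from C_{R0} to C_R: C_T = (1.62/0.260)·ln[(1.62+0.260·3.22)/(1.62+0.260·1.54)] = 6.231·ln(2.457/2.020) = 1.220 mol·L⁻¹.
Then C_S = (C_{R0}−C_R) − C_T = 1.681 − 1.220 = 0.4606 mol·L⁻¹.

0.461 mol·L⁻¹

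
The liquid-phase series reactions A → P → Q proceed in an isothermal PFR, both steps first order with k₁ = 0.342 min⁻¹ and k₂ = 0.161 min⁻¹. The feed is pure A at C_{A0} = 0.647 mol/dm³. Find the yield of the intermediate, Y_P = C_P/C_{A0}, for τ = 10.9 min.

0.281

Solving the coupled first-order balances gives C_P(τ) = [k₁/(k₂−k₁)]·C_{A0}·(e^(−k₁τ) − e^(−k₂τ)).
e^(−k₁τ) = e^(−0.342×10.9) = e^(−3.728) = 0.02405; e^(−k₂τ) = e^(−1.755) = 0.1729.
C_P = 0.342×0.647/(0.161−0.342) × (0.02405−0.1729) = (-1.223)×(-0.1489) = 0.1820 mol/dm³.
Y_P = C_P/C_{A0} = 0.1820/0.647 = 0.281.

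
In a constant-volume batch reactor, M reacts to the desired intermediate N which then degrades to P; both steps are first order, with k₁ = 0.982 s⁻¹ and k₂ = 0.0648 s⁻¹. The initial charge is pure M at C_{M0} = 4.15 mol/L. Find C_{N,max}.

3.42 mol/L

For a first-order series the maximum intermediate yield is C_{N,max}/C_{M0} = (k₁/k₂)^[k₂/(k₂−k₁)].
= (0.982/0.0648)^(0.0648/(0.0648−0.982)) = (15.15)^(-0.07065) = 0.8253.
C_{N,max} = 0.8253×4.15 = 3.42 mol/L.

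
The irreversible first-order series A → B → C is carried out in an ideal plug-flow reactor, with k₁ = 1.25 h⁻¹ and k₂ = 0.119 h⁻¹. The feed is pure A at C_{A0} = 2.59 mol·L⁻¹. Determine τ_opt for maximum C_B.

For first-order series the maximum of C_B occurs at τ_opt = ln(k₂/k₁)/(k₂−k₁).
= ln(0.119/1.25)/(0.119−1.25) = ln(0.09520)/-1.131 = -2.352/-1.131 = 2.08 h.

2.08 h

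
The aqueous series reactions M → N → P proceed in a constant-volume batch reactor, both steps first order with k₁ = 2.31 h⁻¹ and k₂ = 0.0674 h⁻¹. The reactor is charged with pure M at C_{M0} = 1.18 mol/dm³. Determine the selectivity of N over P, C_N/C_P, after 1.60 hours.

11.8

The intermediate concentration in a first-order A→B→C sequence is C_N = k₁C_{M0}(e^(−k₁t) − e^(−k₂t))/(k₂−k₁).
e^(−k₁t) = e^(−2.31×1.60) = e^(−3.696) = 0.02482; e^(−k₂t) = e^(−0.1078) = 0.8978.
C_N = 2.31×1.18/(0.0674−2.31) × (0.02482−0.8978) = (-1.215)×(-0.8729) = 1.061 mol/dm³.
C_M = C_{M0}e^(−k₁t) = 0.02929 mol/dm³, so C_P = C_{M0}−C_M−C_N = 0.08967 mol/dm³; C_N/C_P = 11.8.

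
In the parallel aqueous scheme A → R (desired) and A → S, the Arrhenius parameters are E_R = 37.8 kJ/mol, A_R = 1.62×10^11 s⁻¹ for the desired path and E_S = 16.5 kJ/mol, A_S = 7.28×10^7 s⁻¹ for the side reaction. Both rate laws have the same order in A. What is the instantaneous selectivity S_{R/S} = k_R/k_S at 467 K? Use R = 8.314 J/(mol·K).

Since both paths have the same order in A, the concentration cancels and S_{R/S} = k_R/k_S = (A_R/A_S)·exp[(E_S−E_R)/(RT)].
(E_S−E_R)/(RT) = (16.5−37.8)×10³/(8.314×467) = -21300/3883 = -5.486.
k_R/k_S = (1.62×10^11/7.28×10^7)·exp(-5.486) = 2225 × 0.004145 = 9.22.
Since E_R > E_S, raising the temperature improves selectivity toward R.

9.22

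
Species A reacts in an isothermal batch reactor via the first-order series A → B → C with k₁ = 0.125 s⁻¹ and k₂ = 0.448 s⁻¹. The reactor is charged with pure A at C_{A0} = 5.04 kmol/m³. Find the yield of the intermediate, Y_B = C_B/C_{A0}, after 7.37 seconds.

Solving the coupled first-order balances gives C_B(t) = [k₁/(k₂−k₁)]·C_{A0}·(e^(−k₁t) − e^(−k₂t)).
e^(−k₁t) = e^(−0.125×7.37) = e^(−0.9213) = 0.3980; e^(−k₂t) = e^(−3.302) = 0.03682.
C_B = 0.125×5.04/(0.448−0.125) × (0.3980−0.03682) = 1.950×0.3612 = 0.7045 kmol/m³.
Y_B = C_B/C_{A0} = 0.7045/5.04 = 0.140.

0.140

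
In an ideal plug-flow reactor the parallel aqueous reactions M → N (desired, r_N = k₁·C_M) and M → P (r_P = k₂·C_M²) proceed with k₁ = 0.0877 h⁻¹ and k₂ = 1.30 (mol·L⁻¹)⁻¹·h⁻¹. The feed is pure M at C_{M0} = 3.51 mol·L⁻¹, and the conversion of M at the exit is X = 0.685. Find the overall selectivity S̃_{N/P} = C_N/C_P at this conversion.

0.0323

C_M = C_{M0}(1−X) = 1.106 mol·L⁻¹.
Along a PFR/batch, dC_N/dC_M = −r_N/(r_N+r_P) = −k₁/(k₁+k₂·C_M).
Integrating from C_{M0} to C_M: C_N = (0.0877/1.30)·ln[(0.0877+1.30·3.51)/(0.0877+1.30·1.11)] = 0.06746·ln(4.651/1.525) = 0.07522 mol·L⁻¹.
C_P = (C_{M0}−C_M)−C_N = 2.329 mol·L⁻¹; S̃_{N/P} = 0.07522/2.329 = 0.0323.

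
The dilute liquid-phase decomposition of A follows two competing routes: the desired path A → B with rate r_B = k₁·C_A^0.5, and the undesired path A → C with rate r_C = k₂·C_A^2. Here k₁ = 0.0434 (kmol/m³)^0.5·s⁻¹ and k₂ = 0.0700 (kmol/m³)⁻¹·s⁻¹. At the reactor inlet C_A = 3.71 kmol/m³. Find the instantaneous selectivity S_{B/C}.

0.0868

S_{B/C} = r_B/r_C = (k₁·C_A^0.5)/(k₂·C_A^2) = (k₁/k₂)·C_A^-1.5.
= (0.0434×3.710^0.5) / (0.0700×3.710^2) = 0.08359/0.9635 = 0.0868.
The undesired path is higher order in A, so low C_A (CSTR or dilute feed) favours B.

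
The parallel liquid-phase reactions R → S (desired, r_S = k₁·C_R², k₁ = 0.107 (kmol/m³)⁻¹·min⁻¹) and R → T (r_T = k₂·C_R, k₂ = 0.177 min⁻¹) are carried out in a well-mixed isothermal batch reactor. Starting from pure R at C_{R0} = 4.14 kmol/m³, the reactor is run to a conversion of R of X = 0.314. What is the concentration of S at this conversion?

0.880 kmol/m³

C_R = C_{R0}(1−X) = 2.840 kmol/m³.
Along a PFR/batch, dC_T/dC_R = −r_T/(r_S+r_T) = −k₂/(k₂+k₁·C_R).
Integrating from C_{R0} to C_R: C_T = (0.177/0.107)·ln[(0.177+0.107·4.14)/(0.177+0.107·2.84)] = 1.654·ln(0.6200/0.4809) = 0.4203 kmol/m³.
Then C_S = (C_{R0}−C_R) − C_T = 1.300 − 0.4203 = 0.8797 kmol/m³.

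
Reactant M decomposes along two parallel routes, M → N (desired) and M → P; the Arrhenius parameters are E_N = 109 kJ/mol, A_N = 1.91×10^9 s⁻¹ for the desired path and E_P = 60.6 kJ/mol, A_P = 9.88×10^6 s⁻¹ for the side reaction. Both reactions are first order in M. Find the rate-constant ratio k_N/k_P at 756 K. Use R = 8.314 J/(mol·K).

0.0875

With equal orders, S_{N/P} = k_N/k_P = (A_N/A_P)·exp[(E_P−E_N)/(RT)].
(E_P−E_N)/(RT) = (60.6−109)×10³/(8.314×756) = -48400/6285 = -7.700.
k_N/k_P = (1.91×10^9/9.88×10^6)·exp(-7.700) = 193.3 × 4.526×10^-4 = 0.0875.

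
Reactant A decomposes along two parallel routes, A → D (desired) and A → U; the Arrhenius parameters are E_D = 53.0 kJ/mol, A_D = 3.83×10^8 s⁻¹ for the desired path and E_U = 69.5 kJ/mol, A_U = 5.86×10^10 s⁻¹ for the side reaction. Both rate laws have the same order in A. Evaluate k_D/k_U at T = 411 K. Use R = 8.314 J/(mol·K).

Since both paths have the same order in A, the concentration cancels and S_{D/U} = k_D/k_U = (A_D/A_U)·exp[(E_U−E_D)/(RT)].
(E_U−E_D)/(RT) = (69.5−53.0)×10³/(8.314×411) = 16500/3417 = 4.829.
k_D/k_U = (3.83×10^8/5.86×10^10)·exp(4.829) = 0.006536 × 125.1 = 0.817.

0.817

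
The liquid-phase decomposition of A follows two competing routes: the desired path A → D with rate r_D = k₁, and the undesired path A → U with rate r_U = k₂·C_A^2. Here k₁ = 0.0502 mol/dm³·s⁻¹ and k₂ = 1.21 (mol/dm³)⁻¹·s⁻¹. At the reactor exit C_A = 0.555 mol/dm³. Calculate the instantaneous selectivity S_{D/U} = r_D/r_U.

0.135

S_{D/U} = r_D/r_U = (k₁)/(k₂·C_A^2) = (k₁/k₂)·C_A^-2.
= (0.0502) / (1.21×0.5550^2) = 0.05020/0.3727 = 0.135.
The undesired path is higher order in A, so low C_A (CSTR or dilute feed) favours D.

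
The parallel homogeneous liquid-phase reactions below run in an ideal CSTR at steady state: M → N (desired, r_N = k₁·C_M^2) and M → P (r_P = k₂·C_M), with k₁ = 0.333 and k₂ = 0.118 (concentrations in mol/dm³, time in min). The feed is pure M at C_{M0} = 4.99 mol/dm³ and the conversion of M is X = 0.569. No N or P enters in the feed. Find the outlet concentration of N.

2.44 mol/dm³

Exit C_M = C_{M0}(1−X) = 4.99×0.431 = 2.151 mol/dm³.
Rates in a CSTR are evaluated at the outlet concentration: r_N = 0.333×2.151^2 = 1.540, r_P = 0.118×2.151 = 0.2538.
Fraction of consumed M going to N: r_N/(r_N+r_P) = 0.8585.
C_N = 0.8585·C_{M0}·X = 0.8585×4.99×0.569 = 2.44 mol/dm³.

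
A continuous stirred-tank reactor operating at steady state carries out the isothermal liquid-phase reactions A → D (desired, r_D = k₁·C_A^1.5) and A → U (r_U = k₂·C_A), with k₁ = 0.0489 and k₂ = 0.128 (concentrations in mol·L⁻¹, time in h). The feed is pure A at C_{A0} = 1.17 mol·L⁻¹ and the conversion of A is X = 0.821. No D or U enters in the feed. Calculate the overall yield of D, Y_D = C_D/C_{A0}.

Exit C_A = C_{A0}(1−X) = 1.17×0.179 = 0.2094 mol·L⁻¹.
A CSTR operates uniformly at the exit composition, giving r_D = 0.004687 and r_U = 0.02681 (each k·C_A^n at C_A = 0.2094).
Fraction of consumed A going to D: r_D/(r_D+r_U) = 0.1488.
C_D = 0.1488·C_{A0}·X = 0.1488×1.17×0.821 = 0.143 mol·L⁻¹; Y_D = C_D/C_{A0} = 0.122.

0.122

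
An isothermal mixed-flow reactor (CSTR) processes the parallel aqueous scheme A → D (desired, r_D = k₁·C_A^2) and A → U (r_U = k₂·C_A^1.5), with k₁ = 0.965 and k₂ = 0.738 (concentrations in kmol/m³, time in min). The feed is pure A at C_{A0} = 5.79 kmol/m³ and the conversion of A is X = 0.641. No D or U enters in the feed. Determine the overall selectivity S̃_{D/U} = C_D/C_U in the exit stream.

1.89

Exit C_A = C_{A0}(1−X) = 5.79×0.359 = 2.079 kmol/m³.
Rates in a CSTR are evaluated at the outlet concentration: r_D = 0.965×2.079^2 = 4.169, r_U = 0.738×2.079^1.5 = 2.212.
Overall selectivity = C_D/C_U = r_Dτ/(r_Uτ) = r_D/r_U = 1.89.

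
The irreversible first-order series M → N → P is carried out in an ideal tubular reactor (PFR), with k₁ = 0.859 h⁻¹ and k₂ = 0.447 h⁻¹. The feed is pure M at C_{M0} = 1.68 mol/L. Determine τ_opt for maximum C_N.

1.59 h

Setting dC_N/dτ = 0 gives τ_opt = ln(k₂/k₁)/(k₂−k₁).
= ln(0.447/0.859)/(0.447−0.859) = ln(0.5204)/-0.4120 = -0.6532/-0.4120 = 1.59 h.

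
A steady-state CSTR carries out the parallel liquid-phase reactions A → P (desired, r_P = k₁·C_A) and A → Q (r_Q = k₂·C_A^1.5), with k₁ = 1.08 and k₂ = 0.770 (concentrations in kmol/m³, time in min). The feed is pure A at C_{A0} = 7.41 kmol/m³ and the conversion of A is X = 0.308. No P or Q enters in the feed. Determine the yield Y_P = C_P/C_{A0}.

0.118

Exit C_A = C_{A0}(1−X) = 7.41×0.692 = 5.128 kmol/m³.
Rates in a CSTR are evaluated at the outlet concentration: r_P = 1.08×5.128 = 5.538, r_Q = 0.770×5.128^1.5 = 8.941.
Fraction of consumed A going to P: r_P/(r_P+r_Q) = 0.3825.
C_P = 0.3825·C_{A0}·X = 0.3825×7.41×0.308 = 0.873 kmol/m³; Y_P = C_P/C_{A0} = 0.118.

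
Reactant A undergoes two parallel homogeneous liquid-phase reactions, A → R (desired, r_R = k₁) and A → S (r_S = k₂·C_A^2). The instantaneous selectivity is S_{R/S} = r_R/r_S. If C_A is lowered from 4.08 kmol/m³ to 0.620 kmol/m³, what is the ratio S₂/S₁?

S_{R/S} = (k₁/k₂)·C_A^-2, so S₂/S₁ = (C_{A,2}/C_{A,1})^-2.
= (0.620/4.08)^(-2) = (0.1520)^(-2) = 43.3.

43.3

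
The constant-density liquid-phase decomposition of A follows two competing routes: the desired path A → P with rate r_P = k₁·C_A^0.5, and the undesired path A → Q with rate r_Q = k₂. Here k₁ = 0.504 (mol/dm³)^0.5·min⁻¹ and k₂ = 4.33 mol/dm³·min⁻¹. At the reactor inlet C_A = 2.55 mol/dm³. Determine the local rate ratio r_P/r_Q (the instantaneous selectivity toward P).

S_{P/Q} = r_P/r_Q = (k₁·C_A^0.5)/(k₂) = (k₁/k₂)·C_A^0.5.
= (0.504×2.550^0.5) / (4.33) = 0.8048/4.330 = 0.186.

0.186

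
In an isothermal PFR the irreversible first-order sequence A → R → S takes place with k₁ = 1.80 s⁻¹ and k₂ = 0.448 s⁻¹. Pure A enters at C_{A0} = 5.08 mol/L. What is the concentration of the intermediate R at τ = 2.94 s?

1.78 mol/L

Solving the coupled first-order balances gives C_R(τ) = [k₁/(k₂−k₁)]·C_{A0}·(e^(−k₁τ) − e^(−k₂τ)).
e^(−k₁τ) = e^(−1.80×2.94) = e^(−5.292) = 0.005032; e^(−k₂τ) = e^(−1.317) = 0.2679.
C_R = 1.80×5.08/(0.448−1.80) × (0.005032−0.2679) = (-6.763)×(-0.2629) = 1.778 mol/L.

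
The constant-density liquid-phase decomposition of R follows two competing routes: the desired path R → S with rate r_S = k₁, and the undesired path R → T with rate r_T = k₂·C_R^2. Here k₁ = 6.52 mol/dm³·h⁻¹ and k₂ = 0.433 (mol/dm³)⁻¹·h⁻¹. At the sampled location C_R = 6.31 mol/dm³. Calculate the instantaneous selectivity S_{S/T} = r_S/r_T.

0.378

S_{S/T} = r_S/r_T = (k₁)/(k₂·C_R^2) = (k₁/k₂)·C_R^-2.
= (6.52) / (0.433×6.310^2) = 6.520/17.24 = 0.378.
The undesired path is higher order in R, so low C_R (CSTR or dilute feed) favours S.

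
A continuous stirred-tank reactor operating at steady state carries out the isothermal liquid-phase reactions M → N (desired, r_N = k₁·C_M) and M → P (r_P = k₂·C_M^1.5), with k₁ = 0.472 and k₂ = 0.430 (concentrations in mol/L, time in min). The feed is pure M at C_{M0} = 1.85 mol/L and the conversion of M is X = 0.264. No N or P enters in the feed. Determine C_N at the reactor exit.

Exit C_M = C_{M0}(1−X) = 1.85×0.736 = 1.362 mol/L.
A CSTR operates uniformly at the exit composition, giving r_N = 0.6427 and r_P = 0.6832 (each k·C_M^n at C_M = 1.362).
Fraction of consumed M going to N: r_N/(r_N+r_P) = 0.4847.
C_N = 0.4847·C_{M0}·X = 0.4847×1.85×0.264 = 0.237 mol/L.

0.237 mol/L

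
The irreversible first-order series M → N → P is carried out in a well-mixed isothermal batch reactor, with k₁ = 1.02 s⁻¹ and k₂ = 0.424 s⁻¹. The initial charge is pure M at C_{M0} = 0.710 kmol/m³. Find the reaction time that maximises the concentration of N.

1.47 s

The intermediate peaks when r₁ = r₂, i.e. k₁e^(−k₁t) = k₂e^(−k₂t), giving t_opt = ln(k₂/k₁)/(k₂−k₁).
= ln(0.424/1.02)/(0.424−1.02) = ln(0.4157)/-0.5960 = -0.8778/-0.5960 = 1.47 s.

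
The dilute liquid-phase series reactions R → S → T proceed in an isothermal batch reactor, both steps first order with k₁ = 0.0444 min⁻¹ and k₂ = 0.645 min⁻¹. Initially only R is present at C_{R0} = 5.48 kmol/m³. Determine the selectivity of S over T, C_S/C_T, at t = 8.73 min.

For first-order series with pure R initially, C_S(t) = k₁C_{R0}/(k₂−k₁)·(e^(−k₁t) − e^(−k₂t)).
e^(−k₁t) = e^(−0.0444×8.73) = e^(−0.3876) = 0.6787; e^(−k₂t) = e^(−5.631) = 0.003586.
C_S = 0.0444×5.48/(0.645−0.0444) × (0.6787−0.003586) = 0.4051×0.6751 = 0.2735 kmol/m³.
C_R = C_{R0}e^(−k₁t) = 3.719 kmol/m³, so C_T = C_{R0}−C_R−C_S = 1.487 kmol/m³; C_S/C_T = 0.184.

0.184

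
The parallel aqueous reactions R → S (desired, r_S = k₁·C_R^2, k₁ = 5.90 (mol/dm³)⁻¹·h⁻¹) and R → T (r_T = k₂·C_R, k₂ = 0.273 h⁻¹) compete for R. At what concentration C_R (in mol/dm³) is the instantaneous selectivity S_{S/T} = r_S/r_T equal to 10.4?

S_{S/T} = (k₁/k₂)·C_R ⇒ C_R = S·k₂/k₁.
= 10.4×0.273/5.90 = 0.481 mol/dm³.

0.481 mol/dm³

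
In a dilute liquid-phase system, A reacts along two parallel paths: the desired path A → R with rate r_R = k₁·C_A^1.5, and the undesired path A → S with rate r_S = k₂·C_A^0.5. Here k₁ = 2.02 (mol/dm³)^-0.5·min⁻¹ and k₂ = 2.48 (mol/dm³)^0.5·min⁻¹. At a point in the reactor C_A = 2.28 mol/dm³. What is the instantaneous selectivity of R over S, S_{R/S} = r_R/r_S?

1.86

S_{R/S} = r_R/r_S = (k₁·C_A^1.5)/(k₂·C_A^0.5) = (k₁/k₂)·C_A.
= (2.02×2.280^1.5) / (2.48×2.280^0.5) = 6.954/3.745 = 1.86.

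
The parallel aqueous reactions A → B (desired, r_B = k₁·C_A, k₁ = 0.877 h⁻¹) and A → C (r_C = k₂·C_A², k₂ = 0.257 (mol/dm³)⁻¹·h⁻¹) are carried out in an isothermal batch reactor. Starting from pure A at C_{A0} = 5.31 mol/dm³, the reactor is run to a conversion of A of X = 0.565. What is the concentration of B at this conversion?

C_A = C_{A0}(1−X) = 2.310 mol/dm³.
Along a PFR/batch, dC_B/dC_A = −r_B/(r_B+r_C) = −k₁/(k₁+k₂·C_A).
Integrating from C_{A0} to C_A: C_B = (0.877/0.257)·ln[(0.877+0.257·5.31)/(0.877+0.257·2.31)] = 3.412·ln(2.242/1.471) = 1.438 mol/dm³.

1.44 mol/dm³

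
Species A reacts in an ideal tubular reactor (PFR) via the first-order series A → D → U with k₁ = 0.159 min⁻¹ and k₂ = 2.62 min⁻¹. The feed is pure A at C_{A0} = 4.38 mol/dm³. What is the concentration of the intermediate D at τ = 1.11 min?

0.222 mol/dm³

Solving the coupled first-order balances gives C_D(τ) = [k₁/(k₂−k₁)]·C_{A0}·(e^(−k₁τ) − e^(−k₂τ)).
e^(−k₁τ) = e^(−0.159×1.11) = e^(−0.1765) = 0.8382; e^(−k₂τ) = e^(−2.908) = 0.05457.
C_D = 0.159×4.38/(2.62−0.159) × (0.8382−0.05457) = 0.2830×0.7836 = 0.2218 mol/dm³.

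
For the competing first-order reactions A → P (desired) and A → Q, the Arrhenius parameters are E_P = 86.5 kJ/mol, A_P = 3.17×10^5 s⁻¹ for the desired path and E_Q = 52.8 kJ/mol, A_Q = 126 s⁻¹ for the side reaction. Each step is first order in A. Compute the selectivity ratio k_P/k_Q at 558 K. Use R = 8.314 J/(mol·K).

k_P/k_Q = (A_P/A_Q)·exp[−(E_P−E_Q)/(RT)] = (A_P/A_Q)·exp[(E_Q−E_P)/(RT)].
(E_Q−E_P)/(RT) = (52.8−86.5)×10³/(8.314×558) = -33700/4639 = -7.264.
k_P/k_Q = (3.17×10^5/126)·exp(-7.264) = 2516 × 7.002×10^-4 = 1.76.

1.76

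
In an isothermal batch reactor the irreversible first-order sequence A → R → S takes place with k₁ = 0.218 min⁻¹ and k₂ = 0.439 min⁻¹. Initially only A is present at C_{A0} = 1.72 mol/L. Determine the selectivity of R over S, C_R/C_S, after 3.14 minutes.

1.01

The intermediate concentration in a first-order A→B→C sequence is C_R = k₁C_{A0}(e^(−k₁t) − e^(−k₂t))/(k₂−k₁).
e^(−k₁t) = e^(−0.218×3.14) = e^(−0.6845) = 0.5043; e^(−k₂t) = e^(−1.378) = 0.2520.
C_R = 0.218×1.72/(0.439−0.218) × (0.5043−0.2520) = 1.697×0.2524 = 0.4282 mol/L.
C_A = C_{A0}e^(−k₁t) = 0.8675 mol/L, so C_S = C_{A0}−C_A−C_R = 0.4244 mol/L; C_R/C_S = 1.01.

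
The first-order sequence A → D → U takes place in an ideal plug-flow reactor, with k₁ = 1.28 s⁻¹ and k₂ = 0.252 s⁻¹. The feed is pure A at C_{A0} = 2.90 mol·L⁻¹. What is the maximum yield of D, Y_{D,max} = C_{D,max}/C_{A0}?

0.671

Evaluating C_D at τ_opt = ln(k₂/k₁)/(k₂−k₁) gives C_{D,max}/C_{A0} = (k₁/k₂)^[k₂/(k₂−k₁)].
= (1.28/0.252)^(0.252/(0.252−1.28)) = (5.079)^(-0.2451) = 0.6714.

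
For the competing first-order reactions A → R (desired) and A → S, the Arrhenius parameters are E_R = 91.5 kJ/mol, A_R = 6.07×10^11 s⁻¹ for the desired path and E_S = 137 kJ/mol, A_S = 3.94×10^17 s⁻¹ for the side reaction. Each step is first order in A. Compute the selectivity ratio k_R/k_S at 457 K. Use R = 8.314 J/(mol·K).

k_R/k_S = (A_R/A_S)·exp[−(E_R−E_S)/(RT)] = (A_R/A_S)·exp[(E_S−E_R)/(RT)].
(E_S−E_R)/(RT) = (137−91.5)×10³/(8.314×457) = 45500/3799 = 11.98.
k_R/k_S = (6.07×10^11/3.94×10^17)·exp(11.98) = 1.541×10^-6 × 1.588×10^5 = 0.245.
Since E_R < E_S, lowering the temperature improves selectivity toward R.

0.245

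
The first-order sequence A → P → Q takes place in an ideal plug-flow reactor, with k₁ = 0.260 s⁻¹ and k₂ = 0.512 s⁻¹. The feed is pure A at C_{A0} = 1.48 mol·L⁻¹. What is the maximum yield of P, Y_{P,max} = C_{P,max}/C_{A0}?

For a first-order series the maximum intermediate yield is C_{P,max}/C_{A0} = (k₁/k₂)^[k₂/(k₂−k₁)].
= (0.260/0.512)^(0.512/(0.512−0.260)) = (0.5078)^(2.032) = 0.2524.

0.252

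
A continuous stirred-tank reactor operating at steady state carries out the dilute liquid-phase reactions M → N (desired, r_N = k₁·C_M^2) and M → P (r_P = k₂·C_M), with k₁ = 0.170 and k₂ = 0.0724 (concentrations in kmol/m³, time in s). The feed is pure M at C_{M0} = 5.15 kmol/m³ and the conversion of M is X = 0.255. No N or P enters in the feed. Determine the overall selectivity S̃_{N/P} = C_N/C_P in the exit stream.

9.01

Exit C_M = C_{M0}(1−X) = 5.15×0.745 = 3.837 kmol/m³.
In a CSTR the entire volume is at exit conditions, so r_N = 0.170×3.837^2 = 2.503 and r_P = 0.0724×3.837 = 0.2778.
Overall selectivity = C_N/C_P = r_Nτ/(r_Pτ) = r_N/r_P = 9.01.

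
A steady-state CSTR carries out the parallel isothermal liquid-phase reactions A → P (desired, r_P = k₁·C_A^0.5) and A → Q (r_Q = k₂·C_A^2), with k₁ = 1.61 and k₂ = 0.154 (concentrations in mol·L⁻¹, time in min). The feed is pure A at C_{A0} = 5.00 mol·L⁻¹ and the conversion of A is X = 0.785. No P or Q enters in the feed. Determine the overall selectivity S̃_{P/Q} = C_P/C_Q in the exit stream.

9.38

Exit C_A = C_{A0}(1−X) = 5.00×0.215 = 1.075 mol·L⁻¹.
Rates in a CSTR are evaluated at the outlet concentration: r_P = 1.61×1.075^0.5 = 1.669, r_Q = 0.154×1.075^2 = 0.1780.
Overall selectivity = C_P/C_Q = r_Pτ/(r_Qτ) = r_P/r_Q = 9.38.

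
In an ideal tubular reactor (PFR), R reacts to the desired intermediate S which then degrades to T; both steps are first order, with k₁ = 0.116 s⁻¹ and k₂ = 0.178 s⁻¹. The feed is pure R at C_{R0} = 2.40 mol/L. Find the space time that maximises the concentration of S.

Setting dC_S/dτ = 0 gives τ_opt = ln(k₂/k₁)/(k₂−k₁).
= ln(0.178/0.116)/(0.178−0.116) = ln(1.534)/0.06200 = 0.4282/0.06200 = 6.91 s.

6.91 s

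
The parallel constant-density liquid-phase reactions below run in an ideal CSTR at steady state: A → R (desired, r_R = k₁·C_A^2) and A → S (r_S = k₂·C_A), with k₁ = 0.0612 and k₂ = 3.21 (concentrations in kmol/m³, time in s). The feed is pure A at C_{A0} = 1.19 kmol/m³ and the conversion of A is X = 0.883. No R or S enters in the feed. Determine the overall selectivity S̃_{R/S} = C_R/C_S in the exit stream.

Exit C_A = C_{A0}(1−X) = 1.19×0.117 = 0.1392 kmol/m³.
A CSTR operates uniformly at the exit composition, giving r_R = 0.001186 and r_S = 0.4469 (each k·C_A^n at C_A = 0.1392).
Overall selectivity = C_R/C_S = r_Rτ/(r_Sτ) = r_R/r_S = 0.00265.

0.00265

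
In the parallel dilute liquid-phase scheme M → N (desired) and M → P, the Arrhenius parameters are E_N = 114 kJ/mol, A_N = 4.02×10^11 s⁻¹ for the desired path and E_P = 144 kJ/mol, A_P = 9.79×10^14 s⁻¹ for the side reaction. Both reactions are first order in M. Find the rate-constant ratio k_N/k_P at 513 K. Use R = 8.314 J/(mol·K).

0.466

With equal orders, S_{N/P} = k_N/k_P = (A_N/A_P)·exp[(E_P−E_N)/(RT)].
(E_P−E_N)/(RT) = (144−114)×10³/(8.314×513) = 30000/4265 = 7.034.
k_N/k_P = (4.02×10^11/9.79×10^14)·exp(7.034) = 4.106×10^-4 × 1134 = 0.466.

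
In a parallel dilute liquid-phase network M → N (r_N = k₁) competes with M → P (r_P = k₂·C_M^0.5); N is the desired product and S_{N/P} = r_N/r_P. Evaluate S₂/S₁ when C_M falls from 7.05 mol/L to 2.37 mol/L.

S_{N/P} = (k₁/k₂)·C_M^-0.5, so S₂/S₁ = (C_{M,2}/C_{M,1})^-0.5.
= (2.37/7.05)^(-0.5) = (0.3362)^(-0.5) = 1.72.

1.72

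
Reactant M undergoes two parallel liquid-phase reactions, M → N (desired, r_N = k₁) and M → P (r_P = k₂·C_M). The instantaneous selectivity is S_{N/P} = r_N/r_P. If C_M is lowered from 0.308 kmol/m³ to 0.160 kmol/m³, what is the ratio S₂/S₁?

1.93

S_{N/P} = (k₁/k₂)·C_M⁻¹, so S₂/S₁ = (C_{M,2}/C_{M,1})⁻¹.
= 0.308/0.160 = 1.93.
Selectivity toward N rises as C_M falls — low-concentration operation is favoured.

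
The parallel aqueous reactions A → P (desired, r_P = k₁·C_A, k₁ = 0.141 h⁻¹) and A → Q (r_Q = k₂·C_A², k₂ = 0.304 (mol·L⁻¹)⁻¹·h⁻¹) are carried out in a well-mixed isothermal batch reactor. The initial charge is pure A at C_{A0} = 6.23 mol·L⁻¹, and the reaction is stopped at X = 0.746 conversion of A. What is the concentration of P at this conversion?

C_A = C_{A0}(1−X) = 1.582 mol·L⁻¹.
Along a PFR/batch, dC_P/dC_A = −r_P/(r_P+r_Q) = −k₁/(k₁+k₂·C_A).
Integrating from C_{A0} to C_A: C_P = (0.141/0.304)·ln[(0.141+0.304·6.23)/(0.141+0.304·1.58)] = 0.4638·ln(2.035/0.6221) = 0.5497 mol·L⁻¹.

0.550 mol·L⁻¹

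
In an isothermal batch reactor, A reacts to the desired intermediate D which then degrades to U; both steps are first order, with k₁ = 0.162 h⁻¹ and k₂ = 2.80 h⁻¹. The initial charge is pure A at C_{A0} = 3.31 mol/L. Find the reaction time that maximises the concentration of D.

1.08 h

The intermediate peaks when r₁ = r₂, i.e. k₁e^(−k₁t) = k₂e^(−k₂t), giving t_opt = ln(k₂/k₁)/(k₂−k₁).
= ln(2.80/0.162)/(2.80−0.162) = ln(17.28)/2.638 = 2.850/2.638 = 1.08 h.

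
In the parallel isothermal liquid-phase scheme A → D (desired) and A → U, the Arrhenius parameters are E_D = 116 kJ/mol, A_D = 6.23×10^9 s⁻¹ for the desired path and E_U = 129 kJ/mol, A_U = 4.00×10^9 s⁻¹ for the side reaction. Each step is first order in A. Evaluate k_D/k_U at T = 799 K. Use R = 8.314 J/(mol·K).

11.0

k_D/k_U = (A_D/A_U)·exp[−(E_D−E_U)/(RT)] = (A_D/A_U)·exp[(E_U−E_D)/(RT)].
(E_U−E_D)/(RT) = (129−116)×10³/(8.314×799) = 13000/6643 = 1.957.
k_D/k_U = (6.23×10^9/4.00×10^9)·exp(1.957) = 1.558 × 7.078 = 11.0.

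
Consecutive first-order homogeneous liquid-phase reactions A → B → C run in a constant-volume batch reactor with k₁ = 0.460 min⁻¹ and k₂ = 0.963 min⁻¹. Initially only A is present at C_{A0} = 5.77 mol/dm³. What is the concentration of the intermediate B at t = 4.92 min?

Solving the coupled first-order balances gives C_B(t) = [k₁/(k₂−k₁)]·C_{A0}·(e^(−k₁t) − e^(−k₂t)).
e^(−k₁t) = e^(−0.460×4.92) = e^(−2.263) = 0.1040; e^(−k₂t) = e^(−4.738) = 0.008756.
C_B = 0.460×5.77/(0.963−0.460) × (0.1040−0.008756) = 5.277×0.09526 = 0.5027 mol/dm³.

0.503 mol/dm³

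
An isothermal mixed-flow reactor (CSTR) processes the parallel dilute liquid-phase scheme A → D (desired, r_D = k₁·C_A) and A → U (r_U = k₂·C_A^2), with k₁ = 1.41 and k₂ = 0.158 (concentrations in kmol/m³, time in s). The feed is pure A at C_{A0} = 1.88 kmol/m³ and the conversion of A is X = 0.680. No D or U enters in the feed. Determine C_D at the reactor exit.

Exit C_A = C_{A0}(1−X) = 1.88×0.320 = 0.6016 kmol/m³.
In a CSTR the entire volume is at exit conditions, so r_D = 1.41×0.6016 = 0.8483 and r_U = 0.158×0.6016^2 = 0.05718.
Fraction of consumed A going to D: r_D/(r_D+r_U) = 0.9368.
C_D = 0.9368·C_{A0}·X = 0.9368×1.88×0.680 = 1.20 kmol/m³.

1.20 kmol/m³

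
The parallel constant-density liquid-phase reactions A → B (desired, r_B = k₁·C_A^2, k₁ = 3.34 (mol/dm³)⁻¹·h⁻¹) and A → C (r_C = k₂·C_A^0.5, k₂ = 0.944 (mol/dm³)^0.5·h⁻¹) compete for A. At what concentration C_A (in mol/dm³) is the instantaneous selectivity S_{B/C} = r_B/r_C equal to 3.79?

1.05 mol/dm³

S_{B/C} = (k₁/k₂)·C_A^1.5 ⇒ C_A = (S·k₂/k₁)^(1/1.5).
= (3.79×0.944/3.34)^(0.6667) = (1.071)^(0.6667) = 1.05 mol/dm³.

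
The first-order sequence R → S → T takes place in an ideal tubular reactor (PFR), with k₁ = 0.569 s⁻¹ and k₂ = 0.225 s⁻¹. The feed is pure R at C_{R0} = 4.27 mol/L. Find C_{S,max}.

For a first-order series the maximum intermediate yield is C_{S,max}/C_{R0} = (k₁/k₂)^[k₂/(k₂−k₁)].
= (0.569/0.225)^(0.225/(0.225−0.569)) = (2.529)^(-0.6541) = 0.5451.
C_{S,max} = 0.5451×4.27 = 2.33 mol/L.

2.33 mol/L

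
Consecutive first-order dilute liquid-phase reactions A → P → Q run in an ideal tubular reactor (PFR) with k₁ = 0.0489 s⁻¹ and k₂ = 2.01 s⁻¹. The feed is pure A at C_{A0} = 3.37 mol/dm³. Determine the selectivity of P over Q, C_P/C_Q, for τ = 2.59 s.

0.225

Solving the coupled first-order balances gives C_P(τ) = [k₁/(k₂−k₁)]·C_{A0}·(e^(−k₁τ) − e^(−k₂τ)).
e^(−k₁τ) = e^(−0.0489×2.59) = e^(−0.1267) = 0.8810; e^(−k₂τ) = e^(−5.206) = 0.005484.
C_P = 0.0489×3.37/(2.01−0.0489) × (0.8810−0.005484) = 0.08403×0.8756 = 0.07357 mol/dm³.
C_A = C_{A0}e^(−k₁τ) = 2.969 mol/dm³, so C_Q = C_{A0}−C_A−C_P = 0.3273 mol/dm³; C_P/C_Q = 0.225.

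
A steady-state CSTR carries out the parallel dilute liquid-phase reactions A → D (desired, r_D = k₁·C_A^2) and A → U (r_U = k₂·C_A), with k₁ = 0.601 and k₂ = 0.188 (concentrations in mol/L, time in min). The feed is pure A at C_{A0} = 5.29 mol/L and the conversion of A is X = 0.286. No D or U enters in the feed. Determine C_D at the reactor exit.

1.40 mol/L

Exit C_A = C_{A0}(1−X) = 5.29×0.714 = 3.777 mol/L.
Rates in a CSTR are evaluated at the outlet concentration: r_D = 0.601×3.777^2 = 8.574, r_U = 0.188×3.777 = 0.7101.
Fraction of consumed A going to D: r_D/(r_D+r_U) = 0.9235.
C_D = 0.9235·C_{A0}·X = 0.9235×5.29×0.286 = 1.40 mol/L.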